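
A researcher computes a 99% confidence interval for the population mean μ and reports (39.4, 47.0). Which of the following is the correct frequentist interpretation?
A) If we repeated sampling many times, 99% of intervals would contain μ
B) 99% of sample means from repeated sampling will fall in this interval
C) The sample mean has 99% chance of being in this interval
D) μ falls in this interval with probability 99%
A

A) Correct — this is the frequentist long-run coverage interpretation.
B) Wrong — coverage applies to intervals containing μ, not to future x̄ values.
C) Wrong — x̄ is observed and sits in the interval by construction.
D) Wrong — μ is fixed; the randomness lives in the interval, not in μ.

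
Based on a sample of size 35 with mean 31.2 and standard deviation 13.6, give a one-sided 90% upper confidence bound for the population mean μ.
μ ≤ 34.20

Upper bound (one-sided):
t* = 1.307 (one-sided for 90%)
Upper bound = x̄ + t* · s/√n = 31.2 + 1.307 · 13.6/√35 = 34.20

We are 90% confident that μ ≤ 34.20.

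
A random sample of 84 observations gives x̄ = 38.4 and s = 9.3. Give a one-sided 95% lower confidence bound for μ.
μ ≥ 36.71

Lower bound (one-sided):
t* = 1.663 (one-sided for 95%)
Lower bound = x̄ - t* · s/√n = 38.4 - 1.663 · 9.3/√84 = 36.71

We are 95% confident that μ ≥ 36.71.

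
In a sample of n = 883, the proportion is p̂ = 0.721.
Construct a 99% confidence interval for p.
(0.682, 0.760)

Proportion CI:
SE = √(p̂(1-p̂)/n) = √(0.721 · 0.279 / 883) = 0.01509

z* = 2.576
Margin = z* · SE = 2.576 · 0.01509 = 0.0389

CI: 0.721 ± 0.0389 = (0.682, 0.760)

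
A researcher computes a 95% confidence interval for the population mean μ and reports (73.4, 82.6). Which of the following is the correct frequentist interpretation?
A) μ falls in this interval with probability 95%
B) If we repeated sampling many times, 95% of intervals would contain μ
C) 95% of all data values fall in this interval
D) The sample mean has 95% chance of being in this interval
B

A) Wrong — μ is fixed; the randomness lives in the interval, not in μ.
B) Correct — this is the frequentist long-run coverage interpretation.
C) Wrong — a CI is about the parameter μ, not individual data values.
D) Wrong — x̄ is observed and sits in the interval by construction.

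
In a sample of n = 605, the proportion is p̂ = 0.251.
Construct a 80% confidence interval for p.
(0.228, 0.274)

Proportion CI:
SE = √(p̂(1-p̂)/n) = √(0.251 · 0.749 / 605) = 0.01763

z* = 1.282
Margin = z* · SE = 1.282 · 0.01763 = 0.0226

CI: 0.251 ± 0.0226 = (0.228, 0.274)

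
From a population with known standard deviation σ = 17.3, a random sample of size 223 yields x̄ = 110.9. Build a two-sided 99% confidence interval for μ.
(107.92, 113.88)

z-interval (σ known):
z* = 2.576 for 99% confidence

Margin of error = z* · σ/√n = 2.576 · 17.3/√223 = 2.98

CI: (110.9 - 2.98, 110.9 + 2.98) = (107.92, 113.88)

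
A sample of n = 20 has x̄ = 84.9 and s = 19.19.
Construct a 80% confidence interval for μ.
(79.20, 90.60)

t-interval (σ unknown):
df = n - 1 = 19
t* = 1.328 for 80% confidence

Margin of error = t* · s/√n = 1.328 · 19.19/√20 = 5.70

CI: (79.20, 90.60)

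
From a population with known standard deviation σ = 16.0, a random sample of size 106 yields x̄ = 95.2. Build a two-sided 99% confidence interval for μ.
(91.20, 99.20)

z-interval (σ known):
z* = 2.576 for 99% confidence

Margin of error = z* · σ/√n = 2.576 · 16.0/√106 = 4.00

CI: (95.2 - 4.00, 95.2 + 4.00) = (91.20, 99.20)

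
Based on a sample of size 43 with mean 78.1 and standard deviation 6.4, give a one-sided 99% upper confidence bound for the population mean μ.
μ ≤ 80.46

Upper bound (one-sided):
t* = 2.418 (one-sided for 99%)
Upper bound = x̄ + t* · s/√n = 78.1 + 2.418 · 6.4/√43 = 80.46

We are 99% confident that μ ≤ 80.46.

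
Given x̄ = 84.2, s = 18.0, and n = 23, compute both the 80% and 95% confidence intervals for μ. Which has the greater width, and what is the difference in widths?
95% CI is wider by 5.65

df = 22
80% CI: t* = 1.321, (79.24, 89.16), width = 2 · t* · s/√n = 9.92
95% CI: t* = 2.074, (76.42, 91.98), width = 2 · t* · s/√n = 15.57

The 95% CI is wider by 15.57 - 9.92 = 5.65.
Higher confidence requires a wider interval.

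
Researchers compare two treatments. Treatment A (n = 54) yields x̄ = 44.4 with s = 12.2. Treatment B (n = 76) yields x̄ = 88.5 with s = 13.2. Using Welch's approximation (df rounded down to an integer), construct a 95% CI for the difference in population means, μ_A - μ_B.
(-48.55, -39.65)

Difference: x̄₁ - x̄₂ = -44.10
SE = √(s₁²/n₁ + s₂²/n₂) = √(12.2²/54 + 13.2²/76) = 2.2470
df = 119.44 → 119 (Welch–Satterthwaite, rounded down)
t* = 1.980

CI: -44.10 ± 1.980 · 2.2470 = -44.10 ± 4.45 = (-48.55, -39.65)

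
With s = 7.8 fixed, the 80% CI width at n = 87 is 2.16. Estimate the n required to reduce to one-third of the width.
n ≈ 783

CI width ∝ 1/√n
To reduce width by factor 3, need √n to grow by 3 → need 3² = 9 times as many samples.

Current: n = 87, width = 2.16
New: n = 783, width ≈ 0.72

Width reduced by factor of 2.16/0.72 = 3.00.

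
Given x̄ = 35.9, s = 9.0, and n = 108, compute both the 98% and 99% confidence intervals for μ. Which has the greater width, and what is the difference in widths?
99% CI is wider by 0.45

df = 107
98% CI: t* = 2.362, (33.85, 37.95), width = 2 · t* · s/√n = 4.09
99% CI: t* = 2.623, (33.63, 38.17), width = 2 · t* · s/√n = 4.54

The 99% CI is wider by 4.54 - 4.09 = 0.45.
Higher confidence requires a wider interval.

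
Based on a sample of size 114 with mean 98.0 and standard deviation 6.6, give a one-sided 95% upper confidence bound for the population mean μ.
μ ≤ 99.02

Upper bound (one-sided):
t* = 1.658 (one-sided for 95%)
Upper bound = x̄ + t* · s/√n = 98.0 + 1.658 · 6.6/√114 = 99.02

We are 95% confident that μ ≤ 99.02.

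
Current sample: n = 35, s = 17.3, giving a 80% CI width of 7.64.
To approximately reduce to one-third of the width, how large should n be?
n ≈ 315

CI width ∝ 1/√n
To reduce width by factor 3, need √n to grow by 3 → need 3² = 9 times as many samples.

Current: n = 35, width = 7.64
New: n = 315, width ≈ 2.50

Width reduced by factor of 7.64/2.50 = 3.06.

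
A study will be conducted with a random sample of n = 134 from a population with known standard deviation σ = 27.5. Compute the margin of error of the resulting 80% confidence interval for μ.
Margin of error = 3.05

Margin of error = z* · σ/√n
= 1.282 · 27.5/√134
= 1.282 · 27.5/11.5758
= 3.05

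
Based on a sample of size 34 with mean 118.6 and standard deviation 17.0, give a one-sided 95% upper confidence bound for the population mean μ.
μ ≤ 123.53

Upper bound (one-sided):
t* = 1.692 (one-sided for 95%)
Upper bound = x̄ + t* · s/√n = 118.6 + 1.692 · 17.0/√34 = 123.53

We are 95% confident that μ ≤ 123.53.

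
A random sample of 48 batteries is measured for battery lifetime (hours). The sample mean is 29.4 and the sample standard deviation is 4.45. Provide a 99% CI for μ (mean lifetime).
(27.68, 31.12)

t-interval (σ unknown):
df = n - 1 = 47
t* = 2.685 for 99% confidence

Margin of error = t* · s/√n = 2.685 · 4.45/√48 = 1.72

CI: (27.68, 31.12)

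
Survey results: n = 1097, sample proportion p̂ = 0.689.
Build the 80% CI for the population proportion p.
(0.671, 0.707)

Proportion CI:
SE = √(p̂(1-p̂)/n) = √(0.689 · 0.311 / 1097) = 0.01398

z* = 1.282
Margin = z* · SE = 1.282 · 0.01398 = 0.0179

CI: 0.689 ± 0.0179 = (0.671, 0.707)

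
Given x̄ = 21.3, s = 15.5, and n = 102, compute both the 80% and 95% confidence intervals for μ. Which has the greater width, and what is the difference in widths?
95% CI is wider by 2.13

df = 101
80% CI: t* = 1.290, (19.32, 23.28), width = 2 · t* · s/√n = 3.96
95% CI: t* = 1.984, (18.26, 24.34), width = 2 · t* · s/√n = 6.09

The 95% CI is wider by 6.09 - 3.96 = 2.13.
Higher confidence requires a wider interval.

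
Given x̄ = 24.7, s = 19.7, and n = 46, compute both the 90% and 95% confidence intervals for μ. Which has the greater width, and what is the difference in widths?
95% CI is wider by 1.95

df = 45
90% CI: t* = 1.679, (19.82, 29.58), width = 2 · t* · s/√n = 9.75
95% CI: t* = 2.014, (18.85, 30.55), width = 2 · t* · s/√n = 11.70

The 95% CI is wider by 11.70 - 9.75 = 1.95.
Higher confidence requires a wider interval.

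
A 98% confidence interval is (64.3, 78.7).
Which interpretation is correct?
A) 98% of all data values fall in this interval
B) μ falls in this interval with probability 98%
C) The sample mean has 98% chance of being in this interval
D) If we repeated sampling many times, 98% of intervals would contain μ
D

A) Wrong — a CI is about the parameter μ, not individual data values.
B) Wrong — μ is fixed; the randomness lives in the interval, not in μ.
C) Wrong — x̄ is observed and sits in the interval by construction.
D) Correct — this is the frequentist long-run coverage interpretation.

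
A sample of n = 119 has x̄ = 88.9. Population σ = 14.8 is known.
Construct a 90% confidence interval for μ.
(86.67, 91.13)

z-interval (σ known):
z* = 1.645 for 90% confidence

Margin of error = z* · σ/√n = 1.645 · 14.8/√119 = 2.23

CI: (88.9 - 2.23, 88.9 + 2.23) = (86.67, 91.13)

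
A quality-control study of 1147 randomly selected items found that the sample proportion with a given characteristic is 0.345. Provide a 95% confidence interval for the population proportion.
(0.317, 0.373)

Proportion CI:
SE = √(p̂(1-p̂)/n) = √(0.345 · 0.655 / 1147) = 0.01404

z* = 1.960
Margin = z* · SE = 1.960 · 0.01404 = 0.0275

CI: 0.345 ± 0.0275 = (0.317, 0.373)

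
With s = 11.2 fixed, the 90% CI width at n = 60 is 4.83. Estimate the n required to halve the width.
n ≈ 240

CI width ∝ 1/√n
To reduce width by factor 2, need √n to grow by 2 → need 2² = 4 times as many samples.

Current: n = 60, width = 4.83
New: n = 240, width ≈ 2.39

Width reduced by factor of 4.83/2.39 = 2.02.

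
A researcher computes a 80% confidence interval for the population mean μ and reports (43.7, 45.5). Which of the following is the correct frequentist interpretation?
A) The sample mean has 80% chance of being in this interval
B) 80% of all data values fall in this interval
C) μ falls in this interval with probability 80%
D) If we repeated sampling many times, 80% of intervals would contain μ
D

A) Wrong — x̄ is observed and sits in the interval by construction.
B) Wrong — a CI is about the parameter μ, not individual data values.
C) Wrong — μ is fixed; the randomness lives in the interval, not in μ.
D) Correct — this is the frequentist long-run coverage interpretation.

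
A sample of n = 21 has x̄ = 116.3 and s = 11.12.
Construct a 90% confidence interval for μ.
(112.11, 120.49)

t-interval (σ unknown):
df = n - 1 = 20
t* = 1.725 for 90% confidence

Margin of error = t* · s/√n = 1.725 · 11.12/√21 = 4.19

CI: (112.11, 120.49)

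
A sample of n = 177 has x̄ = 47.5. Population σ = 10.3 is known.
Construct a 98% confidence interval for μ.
(45.70, 49.30)

z-interval (σ known):
z* = 2.326 for 98% confidence

Margin of error = z* · σ/√n = 2.326 · 10.3/√177 = 1.80

CI: (47.5 - 1.80, 47.5 + 1.80) = (45.70, 49.30)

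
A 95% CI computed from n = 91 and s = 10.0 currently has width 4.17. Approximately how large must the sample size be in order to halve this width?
n ≈ 364

CI width ∝ 1/√n
To reduce width by factor 2, need √n to grow by 2 → need 2² = 4 times as many samples.

Current: n = 91, width = 4.17
New: n = 364, width ≈ 2.06

Width reduced by factor of 4.17/2.06 = 2.02.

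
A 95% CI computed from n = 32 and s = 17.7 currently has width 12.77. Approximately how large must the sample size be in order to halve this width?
n ≈ 128

CI width ∝ 1/√n
To reduce width by factor 2, need √n to grow by 2 → need 2² = 4 times as many samples.

Current: n = 32, width = 12.77
New: n = 128, width ≈ 6.19

Width reduced by factor of 12.77/6.19 = 2.06.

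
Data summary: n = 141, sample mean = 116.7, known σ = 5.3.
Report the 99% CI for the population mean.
(115.55, 117.85)

z-interval (σ known):
z* = 2.576 for 99% confidence

Margin of error = z* · σ/√n = 2.576 · 5.3/√141 = 1.15

CI: (116.7 - 1.15, 116.7 + 1.15) = (115.55, 117.85)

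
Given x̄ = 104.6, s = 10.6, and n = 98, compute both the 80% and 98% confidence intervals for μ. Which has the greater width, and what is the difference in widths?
98% CI is wider by 2.30

df = 97
80% CI: t* = 1.290, (103.22, 105.98), width = 2 · t* · s/√n = 2.76
98% CI: t* = 2.365, (102.07, 107.13), width = 2 · t* · s/√n = 5.06

The 98% CI is wider by 5.06 - 2.76 = 2.30.
Higher confidence requires a wider interval.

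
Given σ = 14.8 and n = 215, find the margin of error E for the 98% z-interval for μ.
Margin of error = 2.35

Margin of error = z* · σ/√n
= 2.326 · 14.8/√215
= 2.326 · 14.8/14.6629
= 2.35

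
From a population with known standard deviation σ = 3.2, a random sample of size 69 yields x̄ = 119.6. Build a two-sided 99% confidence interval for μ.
(118.61, 120.59)

z-interval (σ known):
z* = 2.576 for 99% confidence

Margin of error = z* · σ/√n = 2.576 · 3.2/√69 = 0.99

CI: (119.6 - 0.99, 119.6 + 0.99) = (118.61, 120.59)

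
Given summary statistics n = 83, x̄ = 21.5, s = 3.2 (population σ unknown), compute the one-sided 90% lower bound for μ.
μ ≥ 21.05

Lower bound (one-sided):
t* = 1.292 (one-sided for 90%)
Lower bound = x̄ - t* · s/√n = 21.5 - 1.292 · 3.2/√83 = 21.05

We are 90% confident that μ ≥ 21.05.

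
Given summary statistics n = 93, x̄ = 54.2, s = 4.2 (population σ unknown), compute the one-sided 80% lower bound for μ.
μ ≥ 53.83

Lower bound (one-sided):
t* = 0.846 (one-sided for 80%)
Lower bound = x̄ - t* · s/√n = 54.2 - 0.846 · 4.2/√93 = 53.83

We are 80% confident that μ ≥ 53.83.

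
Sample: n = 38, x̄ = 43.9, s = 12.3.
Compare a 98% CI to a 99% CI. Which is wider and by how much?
99% CI is wider by 1.13

df = 37
98% CI: t* = 2.431, (39.05, 48.75), width = 2 · t* · s/√n = 9.70
99% CI: t* = 2.715, (38.48, 49.32), width = 2 · t* · s/√n = 10.83

The 99% CI is wider by 10.83 - 9.70 = 1.13.
Higher confidence requires a wider interval.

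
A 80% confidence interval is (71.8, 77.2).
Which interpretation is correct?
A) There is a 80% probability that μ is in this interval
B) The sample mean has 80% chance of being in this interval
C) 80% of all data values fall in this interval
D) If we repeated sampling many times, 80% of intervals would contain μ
D

A) Wrong — μ is fixed; the randomness lives in the interval, not in μ.
B) Wrong — x̄ is observed and sits in the interval by construction.
C) Wrong — a CI is about the parameter μ, not individual data values.
D) Correct — this is the frequentist long-run coverage interpretation.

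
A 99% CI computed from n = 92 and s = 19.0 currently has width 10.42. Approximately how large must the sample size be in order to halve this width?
n ≈ 368

CI width ∝ 1/√n
To reduce width by factor 2, need √n to grow by 2 → need 2² = 4 times as many samples.

Current: n = 92, width = 10.42
New: n = 368, width ≈ 5.13

Width reduced by factor of 10.42/5.13 = 2.03.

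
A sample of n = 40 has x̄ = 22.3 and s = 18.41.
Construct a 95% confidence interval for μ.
(16.41, 28.19)

t-interval (σ unknown):
df = n - 1 = 39
t* = 2.023 for 95% confidence

Margin of error = t* · s/√n = 2.023 · 18.41/√40 = 5.89

CI: (16.41, 28.19)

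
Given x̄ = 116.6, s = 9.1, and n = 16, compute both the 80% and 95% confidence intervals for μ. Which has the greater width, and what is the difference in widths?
95% CI is wider by 3.60

df = 15
80% CI: t* = 1.341, (113.55, 119.65), width = 2 · t* · s/√n = 6.10
95% CI: t* = 2.131, (111.75, 121.45), width = 2 · t* · s/√n = 9.70

The 95% CI is wider by 9.70 - 6.10 = 3.60.
Higher confidence requires a wider interval.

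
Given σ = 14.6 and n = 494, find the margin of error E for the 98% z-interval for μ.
Margin of error = 1.53

Margin of error = z* · σ/√n
= 2.326 · 14.6/√494
= 2.326 · 14.6/22.2261
= 1.53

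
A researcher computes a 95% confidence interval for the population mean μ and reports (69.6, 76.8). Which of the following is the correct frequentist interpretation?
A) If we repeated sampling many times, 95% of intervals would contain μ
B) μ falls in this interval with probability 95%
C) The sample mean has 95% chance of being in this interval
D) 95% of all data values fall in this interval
A

A) Correct — this is the frequentist long-run coverage interpretation.
B) Wrong — μ is fixed; the randomness lives in the interval, not in μ.
C) Wrong — x̄ is observed and sits in the interval by construction.
D) Wrong — a CI is about the parameter μ, not individual data values.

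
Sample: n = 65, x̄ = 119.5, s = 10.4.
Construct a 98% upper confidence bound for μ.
μ ≤ 122.20

Upper bound (one-sided):
t* = 2.096 (one-sided for 98%)
Upper bound = x̄ + t* · s/√n = 119.5 + 2.096 · 10.4/√65 = 122.20

We are 98% confident that μ ≤ 122.20.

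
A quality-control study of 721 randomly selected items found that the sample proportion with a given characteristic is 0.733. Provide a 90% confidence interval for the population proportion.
(0.706, 0.760)

Proportion CI:
SE = √(p̂(1-p̂)/n) = √(0.733 · 0.267 / 721) = 0.01648

z* = 1.645
Margin = z* · SE = 1.645 · 0.01648 = 0.0271

CI: 0.733 ± 0.0271 = (0.706, 0.760)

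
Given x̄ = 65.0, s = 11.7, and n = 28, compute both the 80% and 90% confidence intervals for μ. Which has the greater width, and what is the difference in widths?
90% CI is wider by 1.72

df = 27
80% CI: t* = 1.314, (62.09, 67.91), width = 2 · t* · s/√n = 5.81
90% CI: t* = 1.703, (61.23, 68.77), width = 2 · t* · s/√n = 7.53

The 90% CI is wider by 7.53 - 5.81 = 1.72.
Higher confidence requires a wider interval.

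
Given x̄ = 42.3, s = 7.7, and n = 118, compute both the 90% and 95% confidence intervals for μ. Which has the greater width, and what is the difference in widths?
95% CI is wider by 0.46

df = 117
90% CI: t* = 1.658, (41.12, 43.48), width = 2 · t* · s/√n = 2.35
95% CI: t* = 1.980, (40.90, 43.70), width = 2 · t* · s/√n = 2.81

The 95% CI is wider by 2.81 - 2.35 = 0.46.
Higher confidence requires a wider interval.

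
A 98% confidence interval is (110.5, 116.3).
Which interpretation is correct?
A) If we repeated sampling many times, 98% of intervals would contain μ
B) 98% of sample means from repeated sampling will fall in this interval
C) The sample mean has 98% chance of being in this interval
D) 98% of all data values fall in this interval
A

A) Correct — this is the frequentist long-run coverage interpretation.
B) Wrong — coverage applies to intervals containing μ, not to future x̄ values.
C) Wrong — x̄ is observed and sits in the interval by construction.
D) Wrong — a CI is about the parameter μ, not individual data values.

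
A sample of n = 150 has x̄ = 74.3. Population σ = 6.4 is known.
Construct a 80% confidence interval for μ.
(73.63, 74.97)

z-interval (σ known):
z* = 1.282 for 80% confidence

Margin of error = z* · σ/√n = 1.282 · 6.4/√150 = 0.67

CI: (74.3 - 0.67, 74.3 + 0.67) = (73.63, 74.97)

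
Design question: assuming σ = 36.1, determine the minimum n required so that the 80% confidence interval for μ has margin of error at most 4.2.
n ≥ 122

For margin E ≤ 4.2:
n ≥ (z* · σ / E)²
n ≥ (1.282 · 36.1 / 4.2)²
n ≥ 121.42

Minimum n = 122 (rounding up)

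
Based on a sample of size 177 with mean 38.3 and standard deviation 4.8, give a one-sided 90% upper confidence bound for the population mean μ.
μ ≤ 38.76

Upper bound (one-sided):
t* = 1.286 (one-sided for 90%)
Upper bound = x̄ + t* · s/√n = 38.3 + 1.286 · 4.8/√177 = 38.76

We are 90% confident that μ ≤ 38.76.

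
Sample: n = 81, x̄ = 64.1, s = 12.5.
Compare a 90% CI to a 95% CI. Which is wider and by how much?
95% CI is wider by 0.91

df = 80
90% CI: t* = 1.664, (61.79, 66.41), width = 2 · t* · s/√n = 4.62
95% CI: t* = 1.990, (61.34, 66.86), width = 2 · t* · s/√n = 5.53

The 95% CI is wider by 5.53 - 4.62 = 0.91.
Higher confidence requires a wider interval.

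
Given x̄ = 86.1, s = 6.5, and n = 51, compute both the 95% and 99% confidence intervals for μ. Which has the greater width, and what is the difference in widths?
99% CI is wider by 1.21

df = 50
95% CI: t* = 2.009, (84.27, 87.93), width = 2 · t* · s/√n = 3.66
99% CI: t* = 2.678, (83.66, 88.54), width = 2 · t* · s/√n = 4.87

The 99% CI is wider by 4.87 - 3.66 = 1.21.
Higher confidence requires a wider interval.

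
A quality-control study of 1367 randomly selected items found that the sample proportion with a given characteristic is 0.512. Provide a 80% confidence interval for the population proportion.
(0.495, 0.529)

Proportion CI:
SE = √(p̂(1-p̂)/n) = √(0.512 · 0.488 / 1367) = 0.01352

z* = 1.282
Margin = z* · SE = 1.282 · 0.01352 = 0.0173

CI: 0.512 ± 0.0173 = (0.495, 0.529)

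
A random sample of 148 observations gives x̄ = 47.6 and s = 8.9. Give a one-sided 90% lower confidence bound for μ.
μ ≥ 46.66

Lower bound (one-sided):
t* = 1.287 (one-sided for 90%)
Lower bound = x̄ - t* · s/√n = 47.6 - 1.287 · 8.9/√148 = 46.66

We are 90% confident that μ ≥ 46.66.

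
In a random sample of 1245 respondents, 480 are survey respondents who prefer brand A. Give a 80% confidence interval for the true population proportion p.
(0.368, 0.403)

Proportion CI:
p̂ = 480/1245 = 0.38554
SE = √(p̂(1-p̂)/n) = √(0.38554 · 0.61446 / 1245) = 0.01379

z* = 1.282
Margin = z* · SE = 1.282 · 0.01379 = 0.0177

CI: 0.38554 ± 0.0177 = (0.368, 0.403)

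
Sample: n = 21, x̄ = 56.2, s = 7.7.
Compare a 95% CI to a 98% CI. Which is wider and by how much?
98% CI is wider by 1.49

df = 20
95% CI: t* = 2.086, (52.69, 59.71), width = 2 · t* · s/√n = 7.01
98% CI: t* = 2.528, (51.95, 60.45), width = 2 · t* · s/√n = 8.50

The 98% CI is wider by 8.50 - 7.01 = 1.49.
Higher confidence requires a wider interval.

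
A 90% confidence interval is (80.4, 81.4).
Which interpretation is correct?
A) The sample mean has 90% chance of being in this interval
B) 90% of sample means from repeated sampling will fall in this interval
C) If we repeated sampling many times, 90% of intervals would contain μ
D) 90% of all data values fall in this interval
C

A) Wrong — x̄ is observed and sits in the interval by construction.
B) Wrong — coverage applies to intervals containing μ, not to future x̄ values.
C) Correct — this is the frequentist long-run coverage interpretation.
D) Wrong — a CI is about the parameter μ, not individual data values.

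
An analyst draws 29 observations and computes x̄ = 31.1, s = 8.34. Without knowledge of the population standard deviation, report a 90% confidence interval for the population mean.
(28.47, 33.73)

t-interval (σ unknown):
df = n - 1 = 28
t* = 1.701 for 90% confidence

Margin of error = t* · s/√n = 1.701 · 8.34/√29 = 2.63

CI: (28.47, 33.73)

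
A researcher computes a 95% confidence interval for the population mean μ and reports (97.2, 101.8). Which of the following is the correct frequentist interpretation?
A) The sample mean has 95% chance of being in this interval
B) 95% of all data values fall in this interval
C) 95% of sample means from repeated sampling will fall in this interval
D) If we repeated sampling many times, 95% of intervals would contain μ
D

A) Wrong — x̄ is observed and sits in the interval by construction.
B) Wrong — a CI is about the parameter μ, not individual data values.
C) Wrong — coverage applies to intervals containing μ, not to future x̄ values.
D) Correct — this is the frequentist long-run coverage interpretation.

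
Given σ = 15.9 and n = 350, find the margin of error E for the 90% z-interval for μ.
Margin of error = 1.40

Margin of error = z* · σ/√n
= 1.645 · 15.9/√350
= 1.645 · 15.9/18.7083
= 1.40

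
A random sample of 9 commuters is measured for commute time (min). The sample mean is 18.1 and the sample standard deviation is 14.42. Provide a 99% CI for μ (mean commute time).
(1.97, 34.23)

t-interval (σ unknown):
df = n - 1 = 8
t* = 3.355 for 99% confidence

Margin of error = t* · s/√n = 3.355 · 14.42/√9 = 16.13

CI: (1.97, 34.23)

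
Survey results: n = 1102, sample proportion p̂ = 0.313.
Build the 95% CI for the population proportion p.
(0.286, 0.340)

Proportion CI:
SE = √(p̂(1-p̂)/n) = √(0.313 · 0.687 / 1102) = 0.01397

z* = 1.960
Margin = z* · SE = 1.960 · 0.01397 = 0.0274

CI: 0.313 ± 0.0274 = (0.286, 0.340)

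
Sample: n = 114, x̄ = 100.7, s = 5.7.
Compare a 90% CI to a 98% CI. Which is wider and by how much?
98% CI is wider by 0.75

df = 113
90% CI: t* = 1.658, (99.81, 101.59), width = 2 · t* · s/√n = 1.77
98% CI: t* = 2.360, (99.44, 101.96), width = 2 · t* · s/√n = 2.52

The 98% CI is wider by 2.52 - 1.77 = 0.75.
Higher confidence requires a wider interval.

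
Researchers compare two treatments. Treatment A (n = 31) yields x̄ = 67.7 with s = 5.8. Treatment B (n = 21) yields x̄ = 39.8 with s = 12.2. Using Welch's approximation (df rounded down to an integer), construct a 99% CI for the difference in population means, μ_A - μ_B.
(19.96, 35.84)

Difference: x̄₁ - x̄₂ = 27.90
SE = √(s₁²/n₁ + s₂²/n₂) = √(5.8²/31 + 12.2²/21) = 2.8588
df = 26.18 → 26 (Welch–Satterthwaite, rounded down)
t* = 2.779

CI: 27.90 ± 2.779 · 2.8588 = 27.90 ± 7.94 = (19.96, 35.84)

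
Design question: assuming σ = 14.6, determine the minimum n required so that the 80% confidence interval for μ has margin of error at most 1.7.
n ≥ 122

For margin E ≤ 1.7:
n ≥ (z* · σ / E)²
n ≥ (1.282 · 14.6 / 1.7)²
n ≥ 121.22

Minimum n = 122 (rounding up)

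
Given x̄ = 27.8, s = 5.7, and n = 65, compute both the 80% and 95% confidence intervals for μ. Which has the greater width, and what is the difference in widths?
95% CI is wider by 1.00

df = 64
80% CI: t* = 1.295, (26.88, 28.72), width = 2 · t* · s/√n = 1.83
95% CI: t* = 1.998, (26.39, 29.21), width = 2 · t* · s/√n = 2.83

The 95% CI is wider by 2.83 - 1.83 = 1.00.
Higher confidence requires a wider interval.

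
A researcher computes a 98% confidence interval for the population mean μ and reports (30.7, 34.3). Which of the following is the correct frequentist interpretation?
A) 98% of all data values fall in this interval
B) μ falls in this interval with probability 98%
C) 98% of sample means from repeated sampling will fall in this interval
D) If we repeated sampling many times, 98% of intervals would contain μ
D

A) Wrong — a CI is about the parameter μ, not individual data values.
B) Wrong — μ is fixed; the randomness lives in the interval, not in μ.
C) Wrong — coverage applies to intervals containing μ, not to future x̄ values.
D) Correct — this is the frequentist long-run coverage interpretation.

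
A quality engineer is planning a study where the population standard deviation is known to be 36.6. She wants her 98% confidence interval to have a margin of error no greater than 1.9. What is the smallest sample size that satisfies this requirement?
n ≥ 2008

For margin E ≤ 1.9:
n ≥ (z* · σ / E)²
n ≥ (2.326 · 36.6 / 1.9)²
n ≥ 2007.59

Minimum n = 2008 (rounding up)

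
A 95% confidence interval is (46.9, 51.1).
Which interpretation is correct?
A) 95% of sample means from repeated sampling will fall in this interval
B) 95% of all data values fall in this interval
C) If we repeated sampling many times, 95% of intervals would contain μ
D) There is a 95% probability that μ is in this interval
C

A) Wrong — coverage applies to intervals containing μ, not to future x̄ values.
B) Wrong — a CI is about the parameter μ, not individual data values.
C) Correct — this is the frequentist long-run coverage interpretation.
D) Wrong — μ is fixed; the randomness lives in the interval, not in μ.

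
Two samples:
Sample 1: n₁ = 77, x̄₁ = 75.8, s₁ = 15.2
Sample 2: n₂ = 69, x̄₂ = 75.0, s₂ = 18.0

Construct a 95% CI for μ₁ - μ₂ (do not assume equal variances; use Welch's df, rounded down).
(-4.69, 6.29)

Difference: x̄₁ - x̄₂ = 0.80
SE = √(s₁²/n₁ + s₂²/n₂) = √(15.2²/77 + 18.0²/69) = 2.7742
df = 133.79 → 133 (Welch–Satterthwaite, rounded down)
t* = 1.978

CI: 0.80 ± 1.978 · 2.7742 = 0.80 ± 5.49 = (-4.69, 6.29)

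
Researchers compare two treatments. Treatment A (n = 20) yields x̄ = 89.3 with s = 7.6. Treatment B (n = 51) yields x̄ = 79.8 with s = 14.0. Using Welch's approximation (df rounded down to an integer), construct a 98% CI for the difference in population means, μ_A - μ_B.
(3.30, 15.70)

Difference: x̄₁ - x̄₂ = 9.50
SE = √(s₁²/n₁ + s₂²/n₂) = √(7.6²/20 + 14.0²/51) = 2.5944
df = 61.70 → 61 (Welch–Satterthwaite, rounded down)
t* = 2.389

CI: 9.50 ± 2.389 · 2.5944 = 9.50 ± 6.20 = (3.30, 15.70)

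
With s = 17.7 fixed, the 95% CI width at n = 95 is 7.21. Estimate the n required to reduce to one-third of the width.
n ≈ 855

CI width ∝ 1/√n
To reduce width by factor 3, need √n to grow by 3 → need 3² = 9 times as many samples.

Current: n = 95, width = 7.21
New: n = 855, width ≈ 2.38

Width reduced by factor of 7.21/2.38 = 3.03.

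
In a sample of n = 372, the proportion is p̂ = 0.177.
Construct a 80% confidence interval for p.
(0.152, 0.202)

Proportion CI:
SE = √(p̂(1-p̂)/n) = √(0.177 · 0.823 / 372) = 0.01979

z* = 1.282
Margin = z* · SE = 1.282 · 0.01979 = 0.0254

CI: 0.177 ± 0.0254 = (0.152, 0.202)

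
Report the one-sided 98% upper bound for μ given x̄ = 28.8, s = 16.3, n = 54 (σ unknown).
μ ≤ 33.47

Upper bound (one-sided):
t* = 2.106 (one-sided for 98%)
Upper bound = x̄ + t* · s/√n = 28.8 + 2.106 · 16.3/√54 = 33.47

We are 98% confident that μ ≤ 33.47.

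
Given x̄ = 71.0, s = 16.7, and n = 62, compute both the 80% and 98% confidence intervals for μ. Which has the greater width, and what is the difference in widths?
98% CI is wider by 4.63

df = 61
80% CI: t* = 1.296, (68.25, 73.75), width = 2 · t* · s/√n = 5.50
98% CI: t* = 2.389, (65.93, 76.07), width = 2 · t* · s/√n = 10.13

The 98% CI is wider by 10.13 - 5.50 = 4.63.
Higher confidence requires a wider interval.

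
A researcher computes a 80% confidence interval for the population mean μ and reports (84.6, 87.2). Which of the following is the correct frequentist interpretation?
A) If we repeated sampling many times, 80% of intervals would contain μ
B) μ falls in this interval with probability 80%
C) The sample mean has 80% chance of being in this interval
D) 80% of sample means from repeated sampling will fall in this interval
A

A) Correct — this is the frequentist long-run coverage interpretation.
B) Wrong — μ is fixed; the randomness lives in the interval, not in μ.
C) Wrong — x̄ is observed and sits in the interval by construction.
D) Wrong — coverage applies to intervals containing μ, not to future x̄ values.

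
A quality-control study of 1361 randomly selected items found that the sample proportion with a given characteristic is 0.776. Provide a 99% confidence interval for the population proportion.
(0.747, 0.805)

Proportion CI:
SE = √(p̂(1-p̂)/n) = √(0.776 · 0.224 / 1361) = 0.01130

z* = 2.576
Margin = z* · SE = 2.576 · 0.01130 = 0.0291

CI: 0.776 ± 0.0291 = (0.747, 0.805)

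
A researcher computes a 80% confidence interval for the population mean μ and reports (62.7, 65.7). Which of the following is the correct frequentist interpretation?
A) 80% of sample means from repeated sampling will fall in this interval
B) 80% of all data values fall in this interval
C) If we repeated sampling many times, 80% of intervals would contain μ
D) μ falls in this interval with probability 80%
C

A) Wrong — coverage applies to intervals containing μ, not to future x̄ values.
B) Wrong — a CI is about the parameter μ, not individual data values.
C) Correct — this is the frequentist long-run coverage interpretation.
D) Wrong — μ is fixed; the randomness lives in the interval, not in μ.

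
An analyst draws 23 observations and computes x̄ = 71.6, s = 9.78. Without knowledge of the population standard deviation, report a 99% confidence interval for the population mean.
(65.85, 77.35)

t-interval (σ unknown):
df = n - 1 = 22
t* = 2.819 for 99% confidence

Margin of error = t* · s/√n = 2.819 · 9.78/√23 = 5.75

CI: (65.85, 77.35)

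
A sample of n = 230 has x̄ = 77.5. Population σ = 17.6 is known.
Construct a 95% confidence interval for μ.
(75.23, 79.77)

z-interval (σ known):
z* = 1.960 for 95% confidence

Margin of error = z* · σ/√n = 1.960 · 17.6/√230 = 2.27

CI: (77.5 - 2.27, 77.5 + 2.27) = (75.23, 79.77)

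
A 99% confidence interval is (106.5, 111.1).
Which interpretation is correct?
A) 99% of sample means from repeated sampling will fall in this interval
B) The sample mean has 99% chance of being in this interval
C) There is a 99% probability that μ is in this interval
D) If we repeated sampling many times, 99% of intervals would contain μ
D

A) Wrong — coverage applies to intervals containing μ, not to future x̄ values.
B) Wrong — x̄ is observed and sits in the interval by construction.
C) Wrong — μ is fixed; the randomness lives in the interval, not in μ.
D) Correct — this is the frequentist long-run coverage interpretation.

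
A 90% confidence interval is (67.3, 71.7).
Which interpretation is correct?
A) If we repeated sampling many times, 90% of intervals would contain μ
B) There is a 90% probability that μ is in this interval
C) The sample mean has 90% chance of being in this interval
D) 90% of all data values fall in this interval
A

A) Correct — this is the frequentist long-run coverage interpretation.
B) Wrong — μ is fixed; the randomness lives in the interval, not in μ.
C) Wrong — x̄ is observed and sits in the interval by construction.
D) Wrong — a CI is about the parameter μ, not individual data values.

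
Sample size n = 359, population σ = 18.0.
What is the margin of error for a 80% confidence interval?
Margin of error = 1.22

Margin of error = z* · σ/√n
= 1.282 · 18.0/√359
= 1.282 · 18.0/18.9473
= 1.22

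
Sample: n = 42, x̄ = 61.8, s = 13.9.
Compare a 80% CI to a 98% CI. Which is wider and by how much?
98% CI is wider by 4.80

df = 41
80% CI: t* = 1.303, (59.01, 64.59), width = 2 · t* · s/√n = 5.59
98% CI: t* = 2.421, (56.61, 66.99), width = 2 · t* · s/√n = 10.39

The 98% CI is wider by 10.39 - 5.59 = 4.80.
Higher confidence requires a wider interval.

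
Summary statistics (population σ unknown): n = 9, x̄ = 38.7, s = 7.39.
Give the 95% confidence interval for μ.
(33.02, 44.38)

t-interval (σ unknown):
df = n - 1 = 8
t* = 2.306 for 95% confidence

Margin of error = t* · s/√n = 2.306 · 7.39/√9 = 5.68

CI: (33.02, 44.38)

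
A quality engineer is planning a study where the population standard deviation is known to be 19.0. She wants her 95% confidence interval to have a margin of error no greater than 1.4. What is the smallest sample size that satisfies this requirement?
n ≥ 708

For margin E ≤ 1.4:
n ≥ (z* · σ / E)²
n ≥ (1.960 · 19.0 / 1.4)²
n ≥ 707.56

Minimum n = 708 (rounding up)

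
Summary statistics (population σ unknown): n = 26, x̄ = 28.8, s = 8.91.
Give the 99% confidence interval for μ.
(23.93, 33.67)

t-interval (σ unknown):
df = n - 1 = 25
t* = 2.787 for 99% confidence

Margin of error = t* · s/√n = 2.787 · 8.91/√26 = 4.87

CI: (23.93, 33.67)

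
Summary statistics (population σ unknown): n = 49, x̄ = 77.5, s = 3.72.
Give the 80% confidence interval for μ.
(76.81, 78.19)

t-interval (σ unknown):
df = n - 1 = 48
t* = 1.299 for 80% confidence

Margin of error = t* · s/√n = 1.299 · 3.72/√49 = 0.69

CI: (76.81, 78.19)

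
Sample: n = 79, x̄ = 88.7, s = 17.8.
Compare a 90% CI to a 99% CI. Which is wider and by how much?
99% CI is wider by 3.90

df = 78
90% CI: t* = 1.665, (85.37, 92.03), width = 2 · t* · s/√n = 6.67
99% CI: t* = 2.640, (83.41, 93.99), width = 2 · t* · s/√n = 10.57

The 99% CI is wider by 10.57 - 6.67 = 3.90.
Higher confidence requires a wider interval.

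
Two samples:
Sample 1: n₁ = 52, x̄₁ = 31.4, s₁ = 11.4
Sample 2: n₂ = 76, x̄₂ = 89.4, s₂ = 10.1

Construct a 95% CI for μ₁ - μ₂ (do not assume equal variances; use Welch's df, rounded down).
(-61.89, -54.11)

Difference: x̄₁ - x̄₂ = -58.00
SE = √(s₁²/n₁ + s₂²/n₂) = √(11.4²/52 + 10.1²/76) = 1.9600
df = 100.73 → 100 (Welch–Satterthwaite, rounded down)
t* = 1.984

CI: -58.00 ± 1.984 · 1.9600 = -58.00 ± 3.89 = (-61.89, -54.11)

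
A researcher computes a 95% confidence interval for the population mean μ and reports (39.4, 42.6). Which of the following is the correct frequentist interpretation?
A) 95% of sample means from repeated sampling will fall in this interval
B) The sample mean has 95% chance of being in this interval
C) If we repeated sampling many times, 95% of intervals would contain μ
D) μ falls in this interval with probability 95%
C

A) Wrong — coverage applies to intervals containing μ, not to future x̄ values.
B) Wrong — x̄ is observed and sits in the interval by construction.
C) Correct — this is the frequentist long-run coverage interpretation.
D) Wrong — μ is fixed; the randomness lives in the interval, not in μ.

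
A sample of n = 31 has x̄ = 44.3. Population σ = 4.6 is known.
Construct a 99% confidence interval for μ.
(42.17, 46.43)

z-interval (σ known):
z* = 2.576 for 99% confidence

Margin of error = z* · σ/√n = 2.576 · 4.6/√31 = 2.13

CI: (44.3 - 2.13, 44.3 + 2.13) = (42.17, 46.43)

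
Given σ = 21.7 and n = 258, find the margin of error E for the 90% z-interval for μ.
Margin of error = 2.22

Margin of error = z* · σ/√n
= 1.645 · 21.7/√258
= 1.645 · 21.7/16.0624
= 2.22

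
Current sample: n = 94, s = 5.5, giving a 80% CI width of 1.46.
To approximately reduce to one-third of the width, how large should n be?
n ≈ 846

CI width ∝ 1/√n
To reduce width by factor 3, need √n to grow by 3 → need 3² = 9 times as many samples.

Current: n = 94, width = 1.46
New: n = 846, width ≈ 0.49

Width reduced by factor of 1.46/0.49 = 2.98.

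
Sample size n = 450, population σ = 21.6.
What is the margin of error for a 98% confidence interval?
Margin of error = 2.37

Margin of error = z* · σ/√n
= 2.326 · 21.6/√450
= 2.326 · 21.6/21.2132
= 2.37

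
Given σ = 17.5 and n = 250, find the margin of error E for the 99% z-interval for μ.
Margin of error = 2.85

Margin of error = z* · σ/√n
= 2.576 · 17.5/√250
= 2.576 · 17.5/15.8114
= 2.85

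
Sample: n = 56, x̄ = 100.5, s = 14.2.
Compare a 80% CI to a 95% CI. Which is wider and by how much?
95% CI is wider by 2.69

df = 55
80% CI: t* = 1.297, (98.04, 102.96), width = 2 · t* · s/√n = 4.92
95% CI: t* = 2.004, (96.70, 104.30), width = 2 · t* · s/√n = 7.61

The 95% CI is wider by 7.61 - 4.92 = 2.69.
Higher confidence requires a wider interval.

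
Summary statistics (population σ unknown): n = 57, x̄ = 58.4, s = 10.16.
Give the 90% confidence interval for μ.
(56.15, 60.65)

t-interval (σ unknown):
df = n - 1 = 56
t* = 1.673 for 90% confidence

Margin of error = t* · s/√n = 1.673 · 10.16/√57 = 2.25

CI: (56.15, 60.65)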